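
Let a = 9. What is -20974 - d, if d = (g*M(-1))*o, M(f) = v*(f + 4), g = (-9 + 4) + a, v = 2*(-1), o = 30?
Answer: -20254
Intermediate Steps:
v = -2
g = 4 (g = (-9 + 4) + 9 = -5 + 9 = 4)
M(f) = -8 - 2*f (M(f) = -2*(f + 4) = -2*(4 + f) = -8 - 2*f)
d = -720 (d = (4*(-8 - 2*(-1)))*30 = (4*(-8 + 2))*30 = (4*(-6))*30 = -24*30 = -720)
-20974 - d = -20974 - 1*(-720) = -20974 + 720 = -20254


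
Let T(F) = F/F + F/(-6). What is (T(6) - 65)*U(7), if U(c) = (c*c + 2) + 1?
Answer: -3380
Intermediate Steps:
T(F) = 1 - F/6 (T(F) = 1 + F*(-1/6) = 1 - F/6)
U(c) = 3 + c**2 (U(c) = (c**2 + 2) + 1 = (2 + c**2) + 1 = 3 + c**2)
(T(6) - 65)*U(7) = ((1 - 1/6*6) - 65)*(3 + 7**2) = ((1 - 1) - 65)*(3 + 49) = (0 - 65)*52 = -65*52 = -3380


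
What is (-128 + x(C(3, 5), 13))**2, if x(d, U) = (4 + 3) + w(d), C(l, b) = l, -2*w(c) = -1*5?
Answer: 56169/4 ≈ 14042.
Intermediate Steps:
w(c) = 5/2 (w(c) = -(-1)*5/2 = -1/2*(-5) = 5/2)
x(d, U) = 19/2 (x(d, U) = (4 + 3) + 5/2 = 7 + 5/2 = 19/2)
(-128 + x(C(3, 5), 13))**2 = (-128 + 19/2)**2 = (-237/2)**2 = 56169/4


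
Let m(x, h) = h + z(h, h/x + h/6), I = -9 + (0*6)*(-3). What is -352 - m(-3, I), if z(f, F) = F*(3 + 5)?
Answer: -355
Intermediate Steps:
I = -9 (I = -9 + 0*(-3) = -9 + 0 = -9)
z(f, F) = 8*F (z(f, F) = F*8 = 8*F)
m(x, h) = 7*h/3 + 8*h/x (m(x, h) = h + 8*(h/x + h/6) = h + 8*(h/6 + h/x) = h + (4*h/3 + 8*h/x) = 7*h/3 + 8*h/x)
-352 - m(-3, I) = -352 - (-9)*(24 + 7*(-3))/(3*(-3)) = -352 - (-9)*(-1)*(24 - 21)/(3*3) = -352 - (-9)*(-1)*3/(3*3) = -352 - 1*3 = -352 - 3 = -355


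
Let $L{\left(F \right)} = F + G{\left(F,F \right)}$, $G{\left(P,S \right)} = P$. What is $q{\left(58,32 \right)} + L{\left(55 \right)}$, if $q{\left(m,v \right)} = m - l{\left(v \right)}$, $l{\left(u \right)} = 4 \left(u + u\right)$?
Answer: $-88$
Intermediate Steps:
$l{\left(u \right)} = 8 u$ ($l{\left(u \right)} = 4 \cdot 2 u = 8 u$)
$q{\left(m,v \right)} = m - 8 v$
$L{\left(F \right)} = 2 F$ ($L{\left(F \right)} = F + F = 2 F$)
$q{\left(58,32 \right)} + L{\left(55 \right)} = \left(58 - 256\right) + 2 \cdot 55 = \left(58 - 256\right) + 110 = -198 + 110 = -88$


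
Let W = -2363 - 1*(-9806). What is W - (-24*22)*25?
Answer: 20643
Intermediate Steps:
W = 7443 (W = -2363 + 9806 = 7443)
W - (-24*22)*25 = 7443 - (-24*22)*25 = 7443 - (-528)*25 = 7443 - 1*(-13200) = 7443 + 13200 = 20643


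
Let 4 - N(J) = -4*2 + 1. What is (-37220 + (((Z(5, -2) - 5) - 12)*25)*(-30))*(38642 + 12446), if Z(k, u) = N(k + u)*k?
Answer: -3357503360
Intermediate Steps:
N(J) = 11 (N(J) = 4 - (-4*2 + 1) = 4 - (-8 + 1) = 4 - 1*(-7) = 4 + 7 = 11)
Z(k, u) = 11*k
(-37220 + (((Z(5, -2) - 5) - 12)*25)*(-30))*(38642 + 12446) = (-37220 + (((11*5 - 5) - 12)*25)*(-30))*(38642 + 12446) = (-37220 + (((55 - 5) - 12)*25)*(-30))*51088 = (-37220 + ((50 - 12)*25)*(-30))*51088 = (-37220 + (38*25)*(-30))*51088 = (-37220 + 950*(-30))*51088 = (-37220 - 28500)*51088 = -65720*51088 = -3357503360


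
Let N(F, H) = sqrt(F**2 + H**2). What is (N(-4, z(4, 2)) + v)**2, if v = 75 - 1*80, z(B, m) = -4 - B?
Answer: 105 - 40*sqrt(5) ≈ 15.557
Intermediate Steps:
v = -5 (v = 75 - 80 = -5)
(N(-4, z(4, 2)) + v)**2 = (sqrt((-4)**2 + (-4 - 1*4)**2) - 5)**2 = (sqrt(16 + (-4 - 4)**2) - 5)**2 = (sqrt(16 + (-8)**2) - 5)**2 = (sqrt(16 + 64) - 5)**2 = (sqrt(80) - 5)**2 = (4*sqrt(5) - 5)**2 = (-5 + 4*sqrt(5))**2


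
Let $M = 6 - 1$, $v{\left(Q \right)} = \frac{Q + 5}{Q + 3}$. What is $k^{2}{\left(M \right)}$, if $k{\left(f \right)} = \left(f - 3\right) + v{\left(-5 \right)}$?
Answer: $4$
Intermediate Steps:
$v{\left(Q \right)} = \frac{5 + Q}{3 + Q}$
$M = 5$
$k{\left(f \right)} = -3 + f$ ($k{\left(f \right)} = \left(f - 3\right) + \frac{5 - 5}{3 - 5} = \left(-3 + f\right) + \frac{1}{-2} \cdot 0 = \left(-3 + f\right) - 0 = \left(-3 + f\right) + 0 = -3 + f$)
$k^{2}{\left(M \right)} = \left(-3 + 5\right)^{2} = 2^{2} = 4$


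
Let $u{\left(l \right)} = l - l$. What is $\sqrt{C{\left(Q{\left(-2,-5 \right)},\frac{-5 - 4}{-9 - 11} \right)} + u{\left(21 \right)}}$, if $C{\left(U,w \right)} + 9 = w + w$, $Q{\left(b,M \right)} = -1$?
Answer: $\frac{9 i \sqrt{10}}{10} \approx 2.8461 i$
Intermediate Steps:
$C{\left(U,w \right)} = -9 + 2 w$ ($C{\left(U,w \right)} = -9 + \left(w + w\right) = -9 + 2 w$)
$u{\left(l \right)} = 0$
$\sqrt{C{\left(Q{\left(-2,-5 \right)},\frac{-5 - 4}{-9 - 11} \right)} + u{\left(21 \right)}} = \sqrt{\left(-9 + 2 \frac{-5 - 4}{-9 - 11}\right) + 0} = \sqrt{\left(-9 + 2 \left(- \frac{9}{-20}\right)\right) + 0} = \sqrt{\left(-9 + 2 \left(\left(-9\right) \left(- \frac{1}{20}\right)\right)\right) + 0} = \sqrt{\left(-9 + 2 \cdot \frac{9}{20}\right) + 0} = \sqrt{\left(-9 + \frac{9}{10}\right) + 0} = \sqrt{- \frac{81}{10} + 0} = \sqrt{- \frac{81}{10}} = \frac{9 i \sqrt{10}}{10}$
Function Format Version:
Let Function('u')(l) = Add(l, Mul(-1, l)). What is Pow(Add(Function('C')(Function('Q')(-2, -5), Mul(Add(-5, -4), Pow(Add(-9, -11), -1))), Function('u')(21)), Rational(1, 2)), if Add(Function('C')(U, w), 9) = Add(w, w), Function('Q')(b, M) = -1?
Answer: Mul(Rational(9, 10), I, Pow(10, Rational(1, 2))) ≈ Mul(2.8461, I)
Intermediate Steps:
Function('C')(U, w) = Add(-9, Mul(2, w)) (Function('C')(U, w) = Add(-9, Add(w, w)) = Add(-9, Mul(2, w)))
Function('u')(l) = 0
Pow(Add(Function('C')(Function('Q')(-2, -5), Mul(Add(-5, -4), Pow(Add(-9, -11), -1))), Function('u')(21)), Rational(1, 2)) = Pow(Add(Add(-9, Mul(2, Mul(Add(-5, -4), Pow(Add(-9, -11), -1)))), 0), Rational(1, 2)) = Pow(Add(Add(-9, Mul(2, Mul(-9, Pow(-20, -1)))), 0), Rational(1, 2)) = Pow(Add(Add(-9, Mul(2, Mul(-9, Rational(-1, 20)))), 0), Rational(1, 2)) = Pow(Add(Add(-9, Mul(2, Rational(9, 20))), 0), Rational(1, 2)) = Pow(Add(Add(-9, Rational(9, 10)), 0), Rational(1, 2)) = Pow(Add(Rational(-81, 10), 0), Rational(1, 2)) = Pow(Rational(-81, 10), Rational(1, 2)) = Mul(Rational(9, 10), I, Pow(10, Rational(1, 2)))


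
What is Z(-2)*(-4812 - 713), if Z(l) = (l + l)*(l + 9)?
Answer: 154700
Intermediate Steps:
Z(l) = 2*l*(9 + l) (Z(l) = (2*l)*(9 + l) = 2*l*(9 + l))
Z(-2)*(-4812 - 713) = (2*(-2)*(9 - 2))*(-4812 - 713) = (2*(-2)*7)*(-5525) = -28*(-5525) = 154700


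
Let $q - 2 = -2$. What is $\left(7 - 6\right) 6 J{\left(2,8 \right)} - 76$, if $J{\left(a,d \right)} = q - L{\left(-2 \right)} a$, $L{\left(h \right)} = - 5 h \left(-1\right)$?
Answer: $44$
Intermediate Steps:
$L{\left(h \right)} = 5 h$
$q = 0$ ($q = 2 - 2 = 0$)
$J{\left(a,d \right)} = 10 a$ ($J{\left(a,d \right)} = 0 - 5 \left(-2\right) a = 0 - - 10 a = 0 + 10 a = 10 a$)
$\left(7 - 6\right) 6 J{\left(2,8 \right)} - 76 = \left(7 - 6\right) 6 \cdot 10 \cdot 2 - 76 = 1 \cdot 6 \cdot 20 - 76 = 6 \cdot 20 - 76 = 120 - 76 = 44$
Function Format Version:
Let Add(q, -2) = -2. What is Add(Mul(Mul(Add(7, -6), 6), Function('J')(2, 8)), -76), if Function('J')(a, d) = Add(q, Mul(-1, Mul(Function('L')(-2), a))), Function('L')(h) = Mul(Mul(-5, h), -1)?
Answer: 44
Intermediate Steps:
Function('L')(h) = Mul(5, h)
q = 0 (q = Add(2, -2) = 0)
Function('J')(a, d) = Mul(10, a) (Function('J')(a, d) = Add(0, Mul(-1, Mul(Mul(5, -2), a))) = Add(0, Mul(-1, Mul(-10, a))) = Add(0, Mul(10, a)) = Mul(10, a))
Add(Mul(Mul(Add(7, -6), 6), Function('J')(2, 8)), -76) = Add(Mul(Mul(Add(7, -6), 6), Mul(10, 2)), -76) = Add(Mul(Mul(1, 6), 20), -76) = Add(Mul(6, 20), -76) = Add(120, -76) = 44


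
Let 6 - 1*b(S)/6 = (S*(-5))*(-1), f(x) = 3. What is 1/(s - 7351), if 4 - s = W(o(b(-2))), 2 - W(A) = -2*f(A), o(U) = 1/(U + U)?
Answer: -1/7355 ≈ -0.00013596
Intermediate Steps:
b(S) = 36 - 30*S (b(S) = 36 - 6*S*(-5)*(-1) = 36 - 6*(-5*S)*(-1) = 36 - 30*S)
o(U) = 1/(2*U)
W(A) = 8 (W(A) = 2 - (-2)*3 = 2 - 1*(-6) = 2 + 6 = 8)
s = -4 (s = 4 - 1*8 = 4 - 8 = -4)
1/(s - 7351) = 1/(-4 - 7351) = 1/(-7355) = -1/7355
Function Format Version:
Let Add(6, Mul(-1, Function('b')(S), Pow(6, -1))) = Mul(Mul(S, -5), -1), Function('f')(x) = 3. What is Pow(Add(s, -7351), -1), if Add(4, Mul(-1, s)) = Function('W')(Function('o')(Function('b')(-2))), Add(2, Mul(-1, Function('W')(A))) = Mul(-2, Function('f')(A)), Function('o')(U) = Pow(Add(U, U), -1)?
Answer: Rational(-1, 7355) ≈ -0.00013596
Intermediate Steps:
Function('b')(S) = Add(36, Mul(-30, S)) (Function('b')(S) = Add(36, Mul(-6, Mul(Mul(S, -5), -1))) = Add(36, Mul(-6, Mul(Mul(-5, S), -1))) = Add(36, Mul(-6, Mul(5, S))) = Add(36, Mul(-30, S)))
Function('o')(U) = Mul(Rational(1, 2), Pow(U, -1)) (Function('o')(U) = Pow(Mul(2, U), -1) = Mul(Rational(1, 2), Pow(U, -1)))
Function('W')(A) = 8 (Function('W')(A) = Add(2, Mul(-1, Mul(-2, 3))) = Add(2, Mul(-1, -6)) = Add(2, 6) = 8)
s = -4 (s = Add(4, Mul(-1, 8)) = Add(4, -8) = -4)
Pow(Add(s, -7351), -1) = Pow(Add(-4, -7351), -1) = Pow(-7355, -1) = Rational(-1, 7355)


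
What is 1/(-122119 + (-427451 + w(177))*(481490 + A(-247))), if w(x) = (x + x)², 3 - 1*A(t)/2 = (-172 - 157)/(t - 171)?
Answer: -209/30404576058096 ≈ -6.8740e-12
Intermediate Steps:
A(t) = 6 + 658/(-171 + t) (A(t) = 6 - 2*(-172 - 157)/(t - 171) = 6 - (-658)/(-171 + t) = 6 + 658/(-171 + t))
w(x) = 4*x² (w(x) = (2*x)² = 4*x²)
1/(-122119 + (-427451 + w(177))*(481490 + A(-247))) = 1/(-122119 + (-427451 + 4*177²)*(481490 + 2*(-184 + 3*(-247))/(-171 - 247))) = 1/(-122119 + (-427451 + 4*31329)*(481490 + 2*(-184 - 741)/(-418))) = 1/(-122119 + (-427451 + 125316)*(481490 + 2*(-1/418)*(-925))) = 1/(-122119 - 302135*(481490 + 925/209)) = 1/(-122119 - 302135*100632335/209) = 1/(-122119 - 30404550535225/209) = 1/(-30404576058096/209) = -209/30404576058096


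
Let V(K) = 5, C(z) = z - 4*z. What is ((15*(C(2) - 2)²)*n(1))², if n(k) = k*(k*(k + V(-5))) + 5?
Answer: 111513600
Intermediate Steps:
C(z) = -3*z
n(k) = 5 + k²*(5 + k) (n(k) = k*(k*(k + 5)) + 5 = k*(k*(5 + k)) + 5 = k²*(5 + k) + 5 = 5 + k²*(5 + k))
((15*(C(2) - 2)²)*n(1))² = ((15*(-3*2 - 2)²)*(5 + 1³ + 5*1²))² = ((15*(-6 - 2)²)*(5 + 1 + 5*1))² = ((15*(-8)²)*(5 + 1 + 5))² = ((15*64)*11)² = (960*11)² = 10560² = 111513600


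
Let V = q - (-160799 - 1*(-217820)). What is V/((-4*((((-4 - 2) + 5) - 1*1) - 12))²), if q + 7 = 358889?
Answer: 43123/448 ≈ 96.257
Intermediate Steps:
q = 358882 (q = -7 + 358889 = 358882)
V = 301861 (V = 358882 - (-160799 - 1*(-217820)) = 358882 - (-160799 + 217820) = 358882 - 1*57021 = 358882 - 57021 = 301861)
V/((-4*((((-4 - 2) + 5) - 1*1) - 12))²) = 301861/((-4*((((-4 - 2) + 5) - 1*1) - 12))²) = 301861/((-4*(((-6 + 5) - 1) - 12))²) = 301861/((-4*((-1 - 1) - 12))²) = 301861/((-4*(-2 - 12))²) = 301861/((-4*(-14))²) = 301861/(56²) = 301861/3136 = 301861*(1/3136) = 43123/448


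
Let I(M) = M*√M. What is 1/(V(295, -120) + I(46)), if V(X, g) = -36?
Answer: 9/24010 + 23*√46/48020 ≈ 0.0036234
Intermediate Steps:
I(M) = M^(3/2)
1/(V(295, -120) + I(46)) = 1/(-36 + 46^(3/2)) = 1/(-36 + 46*√46)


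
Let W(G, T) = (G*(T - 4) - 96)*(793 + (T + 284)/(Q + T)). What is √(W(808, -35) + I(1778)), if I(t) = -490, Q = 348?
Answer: I*√2458118530042/313 ≈ 5009.1*I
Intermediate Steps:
W(G, T) = (-96 + G*(-4 + T))*(793 + (284 + T)/(348 + T)) (W(G, T) = (G*(T - 4) - 96)*(793 + (T + 284)/(348 + T)) = (G*(-4 + T) - 96)*(793 + (284 + T)/(348 + T)) = (-96 + G*(-4 + T))*(793 + (284 + T)/(348 + T)))
√(W(808, -35) + I(1778)) = √(2*(-13259904 - 552496*808 - 38112*(-35) + 397*808*(-35)² + 136536*808*(-35))/(348 - 35) - 490) = √(2*(-13259904 - 446416768 + 1333920 + 397*808*1225 - 3861238080)/313 - 490) = √(2*(1/313)*(-13259904 - 446416768 + 1333920 + 392950600 - 3861238080) - 490) = √(2*(1/313)*(-3926630232) - 490) = √(-7853260464/313 - 490) = √(-7853413834/313) = I*√2458118530042/313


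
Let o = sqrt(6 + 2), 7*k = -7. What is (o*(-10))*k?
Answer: 20*sqrt(2) ≈ 28.284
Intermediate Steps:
k = -1 (k = (1/7)*(-7) = -1)
o = 2*sqrt(2) (o = sqrt(8) = 2*sqrt(2) ≈ 2.8284)
(o*(-10))*k = ((2*sqrt(2))*(-10))*(-1) = -20*sqrt(2)*(-1) = 20*sqrt(2)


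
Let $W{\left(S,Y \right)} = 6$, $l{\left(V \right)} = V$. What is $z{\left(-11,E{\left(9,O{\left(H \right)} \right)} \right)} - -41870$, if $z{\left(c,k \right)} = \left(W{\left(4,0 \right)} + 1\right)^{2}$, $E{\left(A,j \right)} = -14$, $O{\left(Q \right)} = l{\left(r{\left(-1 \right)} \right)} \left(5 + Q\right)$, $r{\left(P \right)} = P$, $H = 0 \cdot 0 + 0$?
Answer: $41919$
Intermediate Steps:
$H = 0$ ($H = 0 + 0 = 0$)
$O{\left(Q \right)} = -5 - Q$ ($O{\left(Q \right)} = - (5 + Q) = -5 - Q$)
$z{\left(c,k \right)} = 49$ ($z{\left(c,k \right)} = \left(6 + 1\right)^{2} = 7^{2} = 49$)
$z{\left(-11,E{\left(9,O{\left(H \right)} \right)} \right)} - -41870 = 49 - -41870 = 49 + 41870 = 41919$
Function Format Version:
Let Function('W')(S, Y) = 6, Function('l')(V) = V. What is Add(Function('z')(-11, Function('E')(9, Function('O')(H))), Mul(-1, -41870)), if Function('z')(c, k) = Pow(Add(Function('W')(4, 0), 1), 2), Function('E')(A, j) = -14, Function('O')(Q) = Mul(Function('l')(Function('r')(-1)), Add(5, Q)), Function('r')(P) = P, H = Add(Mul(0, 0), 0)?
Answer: 41919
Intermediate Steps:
H = 0 (H = Add(0, 0) = 0)
Function('O')(Q) = Add(-5, Mul(-1, Q)) (Function('O')(Q) = Mul(-1, Add(5, Q)) = Add(-5, Mul(-1, Q)))
Function('z')(c, k) = 49 (Function('z')(c, k) = Pow(Add(6, 1), 2) = Pow(7, 2) = 49)
Add(Function('z')(-11, Function('E')(9, Function('O')(H))), Mul(-1, -41870)) = Add(49, Mul(-1, -41870)) = Add(49, 41870) = 41919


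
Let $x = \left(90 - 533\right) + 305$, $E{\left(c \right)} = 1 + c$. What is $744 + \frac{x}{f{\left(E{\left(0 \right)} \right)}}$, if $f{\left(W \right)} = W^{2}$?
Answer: $606$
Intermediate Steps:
$x = -138$ ($x = -443 + 305 = -138$)
$744 + \frac{x}{f{\left(E{\left(0 \right)} \right)}} = 744 - \frac{138}{\left(1 + 0\right)^{2}} = 744 - \frac{138}{1^{2}} = 744 - \frac{138}{1} = 744 - 138 = 606$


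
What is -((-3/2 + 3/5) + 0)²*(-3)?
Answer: 243/100 ≈ 2.4300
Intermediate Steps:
-((-3/2 + 3/5) + 0)²*(-3) = -((-3*½ + 3*(⅕)) + 0)²*(-3) = -((-3/2 + ⅗) + 0)²*(-3) = -(-9/10 + 0)²*(-3) = -(-9/10)²*(-3) = -1*81/100*(-3) = -81/100*(-3) = 243/100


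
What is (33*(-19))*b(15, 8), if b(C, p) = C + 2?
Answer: -10659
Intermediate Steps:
b(C, p) = 2 + C
(33*(-19))*b(15, 8) = (33*(-19))*(2 + 15) = -627*17 = -10659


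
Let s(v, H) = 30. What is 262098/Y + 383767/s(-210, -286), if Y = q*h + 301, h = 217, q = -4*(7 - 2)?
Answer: 1542171973/121170 ≈ 12727.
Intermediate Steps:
q = -20 (q = -4*5 = -20)
Y = -4039 (Y = -20*217 + 301 = -4340 + 301 = -4039)
262098/Y + 383767/s(-210, -286) = 262098/(-4039) + 383767/30 = 262098*(-1/4039) + 383767*(1/30) = -262098/4039 + 383767/30 = 1542171973/121170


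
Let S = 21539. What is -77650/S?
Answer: -77650/21539 ≈ -3.6051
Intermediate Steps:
-77650/S = -77650/21539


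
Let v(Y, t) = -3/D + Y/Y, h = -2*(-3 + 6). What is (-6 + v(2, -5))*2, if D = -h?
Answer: -11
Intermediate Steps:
h = -6 (h = -2*3 = -6)
D = 6 (D = -1*(-6) = 6)
v(Y, t) = ½ (v(Y, t) = -3/6 + Y/Y = -3*⅙ + 1 = -½ + 1 = ½)
(-6 + v(2, -5))*2 = (-6 + ½)*2 = -11/2*2 = -11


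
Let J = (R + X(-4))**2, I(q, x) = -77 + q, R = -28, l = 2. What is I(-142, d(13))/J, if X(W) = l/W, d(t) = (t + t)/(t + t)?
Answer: -292/1083 ≈ -0.26962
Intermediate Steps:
d(t) = 1 (d(t) = (2*t)/((2*t)) = (2*t)*(1/(2*t)) = 1)
X(W) = 2/W
J = 3249/4 (J = (-28 + 2/(-4))**2 = (-28 + 2*(-1/4))**2 = (-28 - 1/2)**2 = (-57/2)**2 = 3249/4 ≈ 812.25)
I(-142, d(13))/J = (-77 - 142)/(3249/4) = -219*4/3249 = -292/1083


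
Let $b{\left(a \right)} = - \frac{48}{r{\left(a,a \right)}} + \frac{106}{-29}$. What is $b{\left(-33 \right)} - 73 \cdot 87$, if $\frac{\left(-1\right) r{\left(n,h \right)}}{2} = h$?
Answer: $- \frac{2027367}{319} \approx -6355.4$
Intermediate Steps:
$r{\left(n,h \right)} = - 2 h$
$b{\left(a \right)} = - \frac{106}{29} + \frac{24}{a}$ ($b{\left(a \right)} = - \frac{48}{\left(-2\right) a} + \frac{106}{-29} = - 48 \left(- \frac{1}{2 a}\right) + 106 \left(- \frac{1}{29}\right) = \frac{24}{a} - \frac{106}{29} = - \frac{106}{29} + \frac{24}{a}$)
$b{\left(-33 \right)} - 73 \cdot 87 = \left(- \frac{106}{29} + \frac{24}{-33}\right) - 73 \cdot 87 = \left(- \frac{106}{29} + 24 \left(- \frac{1}{33}\right)\right) - 6351 = \left(- \frac{106}{29} - \frac{8}{11}\right) - 6351 = - \frac{1398}{319} - 6351 = - \frac{2027367}{319}$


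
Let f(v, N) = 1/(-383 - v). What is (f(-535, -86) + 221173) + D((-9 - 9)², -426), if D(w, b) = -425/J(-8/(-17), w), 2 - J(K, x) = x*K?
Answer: 42998350963/194408 ≈ 2.2118e+5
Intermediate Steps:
J(K, x) = 2 - K*x (J(K, x) = 2 - x*K = 2 - K*x)
D(w, b) = -425/(2 - 8*w/17) (D(w, b) = -425/(2 - (-8/(-17))*w) = -425/(2 - (-8*(-1/17))*w) = -425/(2 - 1*8/17*w) = -425/(2 - 8*w/17))
(f(-535, -86) + 221173) + D((-9 - 9)², -426) = (-1/(383 - 535) + 221173) + 7225/(2*(-17 + 4*(-9 - 9)²)) = (-1/(-152) + 221173) + 7225/(2*(-17 + 4*(-18)²)) = (-1*(-1/152) + 221173) + 7225/(2*(-17 + 4*324)) = (1/152 + 221173) + 7225/(2*(-17 + 1296)) = 33618297/152 + (7225/2)/1279 = 33618297/152 + (7225/2)*(1/1279) = 33618297/152 + 7225/2558 = 42998350963/194408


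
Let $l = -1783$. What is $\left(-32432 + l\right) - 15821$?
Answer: $-50036$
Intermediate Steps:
$\left(-32432 + l\right) - 15821 = \left(-32432 - 1783\right) - 15821 = -34215 - 15821 = -50036$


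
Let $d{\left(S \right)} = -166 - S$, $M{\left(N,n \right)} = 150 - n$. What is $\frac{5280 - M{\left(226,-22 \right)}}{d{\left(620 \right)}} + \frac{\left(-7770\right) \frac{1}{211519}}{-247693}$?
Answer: $- \frac{19115513142844}{2941423976733} \approx -6.4987$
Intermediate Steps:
$\frac{5280 - M{\left(226,-22 \right)}}{d{\left(620 \right)}} + \frac{\left(-7770\right) \frac{1}{211519}}{-247693} = \frac{5280 - \left(150 - -22\right)}{-166 - 620} + \frac{\left(-7770\right) \frac{1}{211519}}{-247693} = \frac{5280 - \left(150 + 22\right)}{-166 - 620} + \left(-7770\right) \frac{1}{211519} \left(- \frac{1}{247693}\right) = \frac{5280 - 172}{-786} - - \frac{1110}{7484539381} = \left(5280 - 172\right) \left(- \frac{1}{786}\right) + \frac{1110}{7484539381} = 5108 \left(- \frac{1}{786}\right) + \frac{1110}{7484539381} = - \frac{2554}{393} + \frac{1110}{7484539381} = - \frac{19115513142844}{2941423976733}$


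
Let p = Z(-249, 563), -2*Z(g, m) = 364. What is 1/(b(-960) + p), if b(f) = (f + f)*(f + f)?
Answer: 1/3686218 ≈ 2.7128e-7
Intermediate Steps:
Z(g, m) = -182 (Z(g, m) = -½*364 = -182)
p = -182
b(f) = 4*f² (b(f) = (2*f)*(2*f) = 4*f²)
1/(b(-960) + p) = 1/(4*(-960)² - 182) = 1/(4*921600 - 182) = 1/(3686400 - 182) = 1/3686218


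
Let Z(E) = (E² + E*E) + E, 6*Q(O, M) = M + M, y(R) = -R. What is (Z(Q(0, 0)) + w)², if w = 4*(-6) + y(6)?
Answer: 900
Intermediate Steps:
Q(O, M) = M/3 (Q(O, M) = (M + M)/6 = (2*M)/6 = M/3)
Z(E) = E + 2*E² (Z(E) = (E² + E²) + E = 2*E² + E = E + 2*E²)
w = -30 (w = 4*(-6) - 1*6 = -24 - 6 = -30)
(Z(Q(0, 0)) + w)² = (((⅓)*0)*(1 + 2*((⅓)*0)) - 30)² = (0*(1 + 2*0) - 30)² = (0*(1 + 0) - 30)² = (0*1 - 30)² = (0 - 30)² = (-30)² = 900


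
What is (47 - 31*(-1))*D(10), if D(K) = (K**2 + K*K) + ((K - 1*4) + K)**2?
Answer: 35568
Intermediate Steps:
D(K) = (-4 + 2*K)**2 + 2*K**2 (D(K) = (K**2 + K**2) + ((K - 4) + K)**2 = 2*K**2 + ((-4 + K) + K)**2 = 2*K**2 + (-4 + 2*K)**2 = (-4 + 2*K)**2 + 2*K**2)
(47 - 31*(-1))*D(10) = (47 - 31*(-1))*(16 - 16*10 + 6*10**2) = (47 + 31)*(16 - 160 + 6*100) = 78*(16 - 160 + 600) = 78*456 = 35568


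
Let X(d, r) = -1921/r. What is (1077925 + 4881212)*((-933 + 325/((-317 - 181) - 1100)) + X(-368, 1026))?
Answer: -761330152144367/136629 ≈ -5.5722e+9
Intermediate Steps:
(1077925 + 4881212)*((-933 + 325/((-317 - 181) - 1100)) + X(-368, 1026)) = (1077925 + 4881212)*((-933 + 325/((-317 - 181) - 1100)) - 1921/1026) = 5959137*((-933 + 325/(-498 - 1100)) - 1921*1/1026) = 5959137*((-933 + 325/(-1598)) - 1921/1026) = 5959137*((-933 + 325*(-1/1598)) - 1921/1026) = 5959137*((-933 - 325/1598) - 1921/1026) = 5959137*(-1491259/1598 - 1921/1026) = 5959137*(-383275373/409887) = -761330152144367/136629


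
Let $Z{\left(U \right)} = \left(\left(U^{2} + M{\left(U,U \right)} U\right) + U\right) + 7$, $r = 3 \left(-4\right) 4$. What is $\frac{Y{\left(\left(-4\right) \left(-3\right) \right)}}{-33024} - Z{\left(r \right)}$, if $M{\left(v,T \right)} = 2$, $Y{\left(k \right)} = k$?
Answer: $- \frac{5963585}{2752} \approx -2167.0$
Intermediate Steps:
$r = -48$ ($r = \left(-12\right) 4 = -48$)
$Z{\left(U \right)} = 7 + U^{2} + 3 U$ ($Z{\left(U \right)} = \left(\left(U^{2} + 2 U\right) + U\right) + 7 = \left(U^{2} + 3 U\right) + 7 = 7 + U^{2} + 3 U$)
$\frac{Y{\left(\left(-4\right) \left(-3\right) \right)}}{-33024} - Z{\left(r \right)} = \frac{\left(-4\right) \left(-3\right)}{-33024} - \left(7 + \left(-48\right)^{2} + 3 \left(-48\right)\right) = 12 \left(- \frac{1}{33024}\right) - \left(7 + 2304 - 144\right) = - \frac{1}{2752} - 2167 = - \frac{5963585}{2752}$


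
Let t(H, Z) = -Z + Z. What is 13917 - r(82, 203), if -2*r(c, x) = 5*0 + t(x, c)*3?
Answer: 13917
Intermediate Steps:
t(H, Z) = 0
r(c, x) = 0 (r(c, x) = -(5*0 + 0*3)/2 = -(0 + 0)/2 = -1/2*0 = 0)
13917 - r(82, 203) = 13917 - 1*0 = 13917 + 0 = 13917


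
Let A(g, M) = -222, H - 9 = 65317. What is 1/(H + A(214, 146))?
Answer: 1/65104 ≈ 1.5360e-5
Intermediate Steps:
H = 65326 (H = 9 + 65317 = 65326)
1/(H + A(214, 146)) = 1/(65326 - 222) = 1/65104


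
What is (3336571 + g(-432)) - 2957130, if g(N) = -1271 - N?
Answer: 378602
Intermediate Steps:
(3336571 + g(-432)) - 2957130 = (3336571 + (-1271 - 1*(-432))) - 2957130 = (3336571 + (-1271 + 432)) - 2957130 = (3336571 - 839) - 2957130 = 3335732 - 2957130 = 378602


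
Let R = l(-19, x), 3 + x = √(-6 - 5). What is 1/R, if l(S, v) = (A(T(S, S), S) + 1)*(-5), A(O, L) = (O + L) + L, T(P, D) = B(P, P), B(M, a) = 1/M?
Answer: 19/3520 ≈ 0.0053977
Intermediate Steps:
T(P, D) = 1/P
A(O, L) = O + 2*L (A(O, L) = (L + O) + L = O + 2*L)
x = -3 + I*√11 (x = -3 + √(-6 - 5) = -3 + √(-11) = -3 + I*√11 ≈ -3.0 + 3.3166*I)
l(S, v) = -5 - 10*S - 5/S (l(S, v) = ((1/S + 2*S) + 1)*(-5) = (1 + 1/S + 2*S)*(-5) = -5 - 10*S - 5/S)
R = 3520/19 (R = -5 - 10*(-19) - 5/(-19) = -5 + 190 - 5*(-1/19) = -5 + 190 + 5/19 = 3520/19 ≈ 185.26)
1/R = 1/(3520/19) = 19/3520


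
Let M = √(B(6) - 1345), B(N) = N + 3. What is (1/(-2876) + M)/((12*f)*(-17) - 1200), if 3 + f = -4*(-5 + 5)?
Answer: 1/1691088 - I*√334/294 ≈ 5.9134e-7 - 0.062162*I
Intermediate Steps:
B(N) = 3 + N
f = -3 (f = -3 - 4*(-5 + 5) = -3 - 4*0 = -3 + 0 = -3)
M = 2*I*√334 (M = √((3 + 6) - 1345) = √(9 - 1345) = √(-1336) = 2*I*√334 ≈ 36.551*I)
(1/(-2876) + M)/((12*f)*(-17) - 1200) = (1/(-2876) + 2*I*√334)/((12*(-3))*(-17) - 1200) = (-1/2876 + 2*I*√334)/(-36*(-17) - 1200) = (-1/2876 + 2*I*√334)/(612 - 1200) = (-1/2876 + 2*I*√334)/(-588) = (-1/2876 + 2*I*√334)*(-1/588) = 1/1691088 - I*√334/294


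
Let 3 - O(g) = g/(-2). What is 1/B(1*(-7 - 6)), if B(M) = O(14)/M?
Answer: -13/10 ≈ -1.3000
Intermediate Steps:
O(g) = 3 + g/2 (O(g) = 3 - g/(-2) = 3 - g*(-1)/2 = 3 - (-1)*g/2 = 3 + g/2)
B(M) = 10/M (B(M) = (3 + (½)*14)/M = (3 + 7)/M = 10/M)
1/B(1*(-7 - 6)) = 1/(10/((1*(-7 - 6)))) = 1/(10/((1*(-13)))) = 1/(10/(-13)) = 1/(10*(-1/13)) = 1/(-10/13) = -13/10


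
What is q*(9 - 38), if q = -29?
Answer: 841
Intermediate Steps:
q*(9 - 38) = -29*(9 - 38) = -29*(-29) = 841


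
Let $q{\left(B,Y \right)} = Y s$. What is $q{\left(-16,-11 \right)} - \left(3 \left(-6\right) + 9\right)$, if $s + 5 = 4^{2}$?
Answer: $-112$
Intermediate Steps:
$s = 11$ ($s = -5 + 4^{2} = -5 + 16 = 11$)
$q{\left(B,Y \right)} = 11 Y$ ($q{\left(B,Y \right)} = Y 11 = 11 Y$)
$q{\left(-16,-11 \right)} - \left(3 \left(-6\right) + 9\right) = 11 \left(-11\right) - \left(3 \left(-6\right) + 9\right) = -121 - \left(-18 + 9\right) = -121 - -9 = -121 + 9 = -112$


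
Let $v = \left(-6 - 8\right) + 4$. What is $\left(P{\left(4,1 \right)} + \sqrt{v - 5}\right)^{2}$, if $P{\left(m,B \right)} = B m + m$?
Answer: $\left(8 + i \sqrt{15}\right)^{2} \approx 49.0 + 61.968 i$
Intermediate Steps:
$v = -10$ ($v = -14 + 4 = -10$)
$P{\left(m,B \right)} = m + B m$
$\left(P{\left(4,1 \right)} + \sqrt{v - 5}\right)^{2} = \left(4 \left(1 + 1\right) + \sqrt{-10 - 5}\right)^{2} = \left(4 \cdot 2 + \sqrt{-15}\right)^{2} = \left(8 + i \sqrt{15}\right)^{2}$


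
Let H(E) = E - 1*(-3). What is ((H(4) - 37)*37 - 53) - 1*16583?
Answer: -17746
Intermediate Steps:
H(E) = 3 + E (H(E) = E + 3 = 3 + E)
((H(4) - 37)*37 - 53) - 1*16583 = (((3 + 4) - 37)*37 - 53) - 1*16583 = ((7 - 37)*37 - 53) - 16583 = (-30*37 - 53) - 16583 = (-1110 - 53) - 16583 = -1163 - 16583 = -17746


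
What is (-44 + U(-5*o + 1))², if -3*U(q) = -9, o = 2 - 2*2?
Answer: 1681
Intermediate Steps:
o = -2 (o = 2 - 4 = -2)
U(q) = 3 (U(q) = -⅓*(-9) = 3)
(-44 + U(-5*o + 1))² = (-44 + 3)² = (-41)² = 1681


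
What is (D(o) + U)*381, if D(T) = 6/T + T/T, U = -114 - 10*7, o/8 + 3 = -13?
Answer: -4463415/64 ≈ -69741.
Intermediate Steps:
o = -128 (o = -24 + 8*(-13) = -24 - 104 = -128)
U = -184 (U = -114 - 70 = -184)
D(T) = 1 + 6/T (D(T) = 6/T + 1 = 1 + 6/T)
(D(o) + U)*381 = ((6 - 128)/(-128) - 184)*381 = (-1/128*(-122) - 184)*381 = (61/64 - 184)*381 = -11715/64*381 = -4463415/64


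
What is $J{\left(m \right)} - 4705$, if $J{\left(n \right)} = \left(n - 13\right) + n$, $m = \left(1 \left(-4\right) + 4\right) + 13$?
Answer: $-4692$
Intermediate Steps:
$m = 13$ ($m = \left(-4 + 4\right) + 13 = 0 + 13 = 13$)
$J{\left(n \right)} = -13 + 2 n$ ($J{\left(n \right)} = \left(-13 + n\right) + n = -13 + 2 n$)
$J{\left(m \right)} - 4705 = \left(-13 + 2 \cdot 13\right) - 4705 = \left(-13 + 26\right) - 4705 = 13 - 4705 = -4692$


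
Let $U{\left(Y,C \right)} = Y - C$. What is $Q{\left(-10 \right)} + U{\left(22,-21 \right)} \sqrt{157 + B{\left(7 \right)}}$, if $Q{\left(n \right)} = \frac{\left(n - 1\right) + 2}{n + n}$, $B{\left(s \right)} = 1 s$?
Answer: $\frac{9}{20} + 86 \sqrt{41} \approx 551.12$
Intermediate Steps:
$B{\left(s \right)} = s$
$Q{\left(n \right)} = \frac{1 + n}{2 n}$ ($Q{\left(n \right)} = \frac{\left(-1 + n\right) + 2}{2 n} = \left(1 + n\right) \frac{1}{2 n} = \frac{1 + n}{2 n}$)
$Q{\left(-10 \right)} + U{\left(22,-21 \right)} \sqrt{157 + B{\left(7 \right)}} = \frac{1 - 10}{2 \left(-10\right)} + \left(22 - -21\right) \sqrt{157 + 7} = \frac{1}{2} \left(- \frac{1}{10}\right) \left(-9\right) + \left(22 + 21\right) \sqrt{164} = \frac{9}{20} + 43 \cdot 2 \sqrt{41} = \frac{9}{20} + 86 \sqrt{41}$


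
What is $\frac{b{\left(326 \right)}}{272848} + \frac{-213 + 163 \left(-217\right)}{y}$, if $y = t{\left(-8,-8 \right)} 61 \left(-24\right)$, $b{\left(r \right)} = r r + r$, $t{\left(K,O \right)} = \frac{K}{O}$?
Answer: $\frac{616568035}{24965592} \approx 24.697$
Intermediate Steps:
$b{\left(r \right)} = r + r^{2}$ ($b{\left(r \right)} = r^{2} + r = r + r^{2}$)
$y = -1464$ ($y = - \frac{8}{-8} \cdot 61 \left(-24\right) = \left(-8\right) \left(- \frac{1}{8}\right) 61 \left(-24\right) = 1 \cdot 61 \left(-24\right) = 61 \left(-24\right) = -1464$)
$\frac{b{\left(326 \right)}}{272848} + \frac{-213 + 163 \left(-217\right)}{y} = \frac{326 \left(1 + 326\right)}{272848} + \frac{-213 + 163 \left(-217\right)}{-1464} = 326 \cdot 327 \cdot \frac{1}{272848} + \left(-213 - 35371\right) \left(- \frac{1}{1464}\right) = 106602 \cdot \frac{1}{272848} - - \frac{4448}{183} = \frac{53301}{136424} + \frac{4448}{183} = \frac{616568035}{24965592}$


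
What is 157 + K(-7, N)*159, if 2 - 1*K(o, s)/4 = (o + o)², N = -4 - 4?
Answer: -123227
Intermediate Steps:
N = -8
K(o, s) = 8 - 16*o² (K(o, s) = 8 - 4*(o + o)² = 8 - 4*4*o² = 8 - 16*o²)
157 + K(-7, N)*159 = 157 + (8 - 16*(-7)²)*159 = 157 + (8 - 16*49)*159 = 157 + (8 - 784)*159 = 157 - 776*159 = 157 - 123384 = -123227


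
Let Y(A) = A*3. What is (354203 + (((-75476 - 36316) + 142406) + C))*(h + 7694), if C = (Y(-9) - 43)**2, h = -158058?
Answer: -58599406988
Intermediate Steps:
Y(A) = 3*A
C = 4900 (C = (3*(-9) - 43)**2 = (-27 - 43)**2 = (-70)**2 = 4900)
(354203 + (((-75476 - 36316) + 142406) + C))*(h + 7694) = (354203 + (((-75476 - 36316) + 142406) + 4900))*(-158058 + 7694) = (354203 + ((-111792 + 142406) + 4900))*(-150364) = (354203 + (30614 + 4900))*(-150364) = (354203 + 35514)*(-150364) = 389717*(-150364) = -58599406988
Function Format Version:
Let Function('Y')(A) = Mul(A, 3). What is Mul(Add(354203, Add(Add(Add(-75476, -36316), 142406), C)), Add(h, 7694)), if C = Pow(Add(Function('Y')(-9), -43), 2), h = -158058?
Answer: -58599406988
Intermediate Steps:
Function('Y')(A) = Mul(3, A)
C = 4900 (C = Pow(Add(Mul(3, -9), -43), 2) = Pow(Add(-27, -43), 2) = Pow(-70, 2) = 4900)
Mul(Add(354203, Add(Add(Add(-75476, -36316), 142406), C)), Add(h, 7694)) = Mul(Add(354203, Add(Add(Add(-75476, -36316), 142406), 4900)), Add(-158058, 7694)) = Mul(Add(354203, Add(Add(-111792, 142406), 4900)), -150364) = Mul(Add(354203, Add(30614, 4900)), -150364) = Mul(Add(354203, 35514), -150364) = Mul(389717, -150364) = -58599406988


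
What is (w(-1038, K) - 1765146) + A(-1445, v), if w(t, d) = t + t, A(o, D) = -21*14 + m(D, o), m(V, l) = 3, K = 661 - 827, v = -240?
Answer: -1767513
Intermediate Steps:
K = -166
A(o, D) = -291 (A(o, D) = -21*14 + 3 = -294 + 3 = -291)
w(t, d) = 2*t
(w(-1038, K) - 1765146) + A(-1445, v) = (2*(-1038) - 1765146) - 291 = (-2076 - 1765146) - 291 = -1767222 - 291 = -1767513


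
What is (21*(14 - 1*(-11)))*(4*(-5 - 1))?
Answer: -12600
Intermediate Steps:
(21*(14 - 1*(-11)))*(4*(-5 - 1)) = (21*(14 + 11))*(4*(-6)) = (21*25)*(-24) = 525*(-24) = -12600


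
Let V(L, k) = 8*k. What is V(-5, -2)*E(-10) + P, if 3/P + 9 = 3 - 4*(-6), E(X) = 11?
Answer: -1055/6 ≈ -175.83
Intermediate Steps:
P = ⅙ (P = 3/(-9 + (3 - 4*(-6))) = 3/(-9 + (3 + 24)) = 3/(-9 + 27) = 3/18 = 3*(1/18) = ⅙ ≈ 0.16667)
V(-5, -2)*E(-10) + P = (8*(-2))*11 + ⅙ = -16*11 + ⅙ = -176 + ⅙ = -1055/6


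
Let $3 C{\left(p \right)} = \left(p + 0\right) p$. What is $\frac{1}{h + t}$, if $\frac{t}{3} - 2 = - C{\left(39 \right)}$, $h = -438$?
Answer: $- \frac{1}{1953} \approx -0.00051203$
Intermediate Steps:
$C{\left(p \right)} = \frac{p^{2}}{3}$ ($C{\left(p \right)} = \frac{\left(p + 0\right) p}{3} = \frac{p p}{3} = \frac{p^{2}}{3}$)
$t = -1515$ ($t = 6 + 3 \left(- \frac{39^{2}}{3}\right) = 6 + 3 \left(- \frac{1521}{3}\right) = 6 + 3 \left(\left(-1\right) 507\right) = 6 + 3 \left(-507\right) = 6 - 1521 = -1515$)
$\frac{1}{h + t} = \frac{1}{-438 - 1515} = \frac{1}{-1953} = - \frac{1}{1953}$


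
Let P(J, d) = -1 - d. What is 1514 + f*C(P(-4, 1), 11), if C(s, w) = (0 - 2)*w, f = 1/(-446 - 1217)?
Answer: 2517804/1663 ≈ 1514.0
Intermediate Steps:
f = -1/1663 (f = 1/(-1663) = -1/1663 ≈ -0.00060132)
C(s, w) = -2*w
1514 + f*C(P(-4, 1), 11) = 1514 - (-2)*11/1663 = 1514 - 1/1663*(-22) = 1514 + 22/1663 = 2517804/1663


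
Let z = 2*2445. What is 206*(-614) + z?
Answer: -121594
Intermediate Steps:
z = 4890
206*(-614) + z = 206*(-614) + 4890 = -126484 + 4890 = -121594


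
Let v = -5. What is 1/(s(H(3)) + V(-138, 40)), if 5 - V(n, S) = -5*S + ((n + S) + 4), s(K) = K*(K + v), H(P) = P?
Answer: 1/293 ≈ 0.0034130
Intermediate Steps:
s(K) = K*(-5 + K) (s(K) = K*(K - 5) = K*(-5 + K))
V(n, S) = 1 - n + 4*S (V(n, S) = 5 - (-5*S + ((n + S) + 4)) = 5 - (-5*S + ((S + n) + 4)) = 5 - (-5*S + (4 + S + n)) = 5 - (4 + n - 4*S) = 5 + (-4 - n + 4*S) = 1 - n + 4*S)
1/(s(H(3)) + V(-138, 40)) = 1/(3*(-5 + 3) + (1 - 1*(-138) + 4*40)) = 1/(3*(-2) + (1 + 138 + 160)) = 1/(-6 + 299) = 1/293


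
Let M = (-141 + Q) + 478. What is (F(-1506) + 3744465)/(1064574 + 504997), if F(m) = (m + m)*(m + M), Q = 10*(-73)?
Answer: 9464253/1569571 ≈ 6.0298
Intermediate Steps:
Q = -730
M = -393 (M = (-141 - 730) + 478 = -871 + 478 = -393)
F(m) = 2*m*(-393 + m) (F(m) = (m + m)*(m - 393) = (2*m)*(-393 + m) = 2*m*(-393 + m))
(F(-1506) + 3744465)/(1064574 + 504997) = (2*(-1506)*(-393 - 1506) + 3744465)/(1064574 + 504997) = (2*(-1506)*(-1899) + 3744465)/1569571 = (5719788 + 3744465)*(1/1569571) = 9464253*(1/1569571) = 9464253/1569571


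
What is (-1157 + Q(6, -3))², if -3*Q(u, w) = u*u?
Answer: 1366561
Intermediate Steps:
Q(u, w) = -u²/3 (Q(u, w) = -u*u/3 = -u²/3)
(-1157 + Q(6, -3))² = (-1157 - ⅓*6²)² = (-1157 - ⅓*36)² = (-1157 - 12)² = (-1169)² = 1366561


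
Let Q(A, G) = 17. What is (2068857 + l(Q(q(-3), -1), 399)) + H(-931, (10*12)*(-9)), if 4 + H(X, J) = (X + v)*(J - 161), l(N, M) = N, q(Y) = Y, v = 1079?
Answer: 1885202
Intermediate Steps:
H(X, J) = -4 + (-161 + J)*(1079 + X) (H(X, J) = -4 + (X + 1079)*(J - 161) = -4 + (1079 + X)*(-161 + J) = -4 + (-161 + J)*(1079 + X))
(2068857 + l(Q(q(-3), -1), 399)) + H(-931, (10*12)*(-9)) = (2068857 + 17) + (-173723 - 161*(-931) + 1079*((10*12)*(-9)) + ((10*12)*(-9))*(-931)) = 2068874 + (-173723 + 149891 + 1079*(120*(-9)) + (120*(-9))*(-931)) = 2068874 + (-173723 + 149891 + 1079*(-1080) - 1080*(-931)) = 2068874 + (-173723 + 149891 - 1165320 + 1005480) = 2068874 - 183672 = 1885202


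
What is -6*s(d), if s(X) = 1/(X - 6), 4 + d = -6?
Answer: 3/8 ≈ 0.37500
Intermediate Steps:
d = -10 (d = -4 - 6 = -10)
s(X) = 1/(-6 + X)
-6*s(d) = -6/(-6 - 10) = -6/(-16) = -6*(-1/16) = 3/8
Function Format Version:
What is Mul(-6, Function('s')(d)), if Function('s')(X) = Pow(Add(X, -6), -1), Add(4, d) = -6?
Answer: Rational(3, 8) ≈ 0.37500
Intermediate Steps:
d = -10 (d = Add(-4, -6) = -10)
Function('s')(X) = Pow(Add(-6, X), -1)
Mul(-6, Function('s')(d)) = Mul(-6, Pow(Add(-6, -10), -1)) = Mul(-6, Pow(-16, -1)) = Mul(-6, Rational(-1, 16)) = Rational(3, 8)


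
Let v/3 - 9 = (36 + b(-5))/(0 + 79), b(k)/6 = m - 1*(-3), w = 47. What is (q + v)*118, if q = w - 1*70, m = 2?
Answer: 60652/79 ≈ 767.75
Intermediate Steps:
b(k) = 30 (b(k) = 6*(2 - 1*(-3)) = 6*(2 + 3) = 6*5 = 30)
q = -23 (q = 47 - 1*70 = 47 - 70 = -23)
v = 2331/79 (v = 27 + 3*((36 + 30)/(0 + 79)) = 27 + 3*(66/79) = 27 + 198/79 = 2331/79 ≈ 29.506)
(q + v)*118 = (-23 + 2331/79)*118 = (514/79)*118 = 60652/79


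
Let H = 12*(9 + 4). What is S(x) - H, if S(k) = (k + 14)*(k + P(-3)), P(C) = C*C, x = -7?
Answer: -142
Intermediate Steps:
P(C) = C**2
S(k) = (9 + k)*(14 + k) (S(k) = (k + 14)*(k + (-3)**2) = (14 + k)*(k + 9) = (14 + k)*(9 + k) = (9 + k)*(14 + k))
H = 156 (H = 12*13 = 156)
S(x) - H = (126 + (-7)**2 + 23*(-7)) - 1*156 = (126 + 49 - 161) - 156 = 14 - 156 = -142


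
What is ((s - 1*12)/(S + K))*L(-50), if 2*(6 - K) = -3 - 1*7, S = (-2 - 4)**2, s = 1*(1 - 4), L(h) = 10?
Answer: -150/47 ≈ -3.1915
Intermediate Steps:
s = -3 (s = 1*(-3) = -3)
S = 36 (S = (-6)**2 = 36)
K = 11 (K = 6 - (-3 - 1*7)/2 = 6 - (-3 - 7)/2 = 6 - 1/2*(-10) = 6 + 5 = 11)
((s - 1*12)/(S + K))*L(-50) = ((-3 - 1*12)/(36 + 11))*10 = ((-3 - 12)/47)*10 = -15*1/47*10 = -15/47*10 = -150/47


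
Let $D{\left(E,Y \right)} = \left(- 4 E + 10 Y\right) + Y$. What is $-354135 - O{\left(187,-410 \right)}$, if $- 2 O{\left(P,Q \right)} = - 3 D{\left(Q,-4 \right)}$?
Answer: $-356529$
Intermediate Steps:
$D{\left(E,Y \right)} = - 4 E + 11 Y$
$O{\left(P,Q \right)} = -66 - 6 Q$ ($O{\left(P,Q \right)} = - \frac{\left(-3\right) \left(- 4 Q + 11 \left(-4\right)\right)}{2} = - \frac{\left(-3\right) \left(- 4 Q - 44\right)}{2} = - \frac{\left(-3\right) \left(-44 - 4 Q\right)}{2} = - \frac{132 + 12 Q}{2} = -66 - 6 Q$)
$-354135 - O{\left(187,-410 \right)} = -354135 - \left(-66 - -2460\right) = -354135 - \left(-66 + 2460\right) = -354135 - 2394 = -356529$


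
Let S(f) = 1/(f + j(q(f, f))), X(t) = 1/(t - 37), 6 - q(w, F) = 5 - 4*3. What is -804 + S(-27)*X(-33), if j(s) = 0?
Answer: -1519559/1890 ≈ -804.00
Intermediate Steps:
q(w, F) = 13 (q(w, F) = 6 - (5 - 4*3) = 6 - (5 - 12) = 6 - 1*(-7) = 6 + 7 = 13)
X(t) = 1/(-37 + t)
S(f) = 1/f (S(f) = 1/(f + 0) = 1/f)
-804 + S(-27)*X(-33) = -804 + 1/((-27)*(-37 - 33)) = -804 - 1/27/(-70) = -804 - 1/27*(-1/70) = -804 + 1/1890 = -1519559/1890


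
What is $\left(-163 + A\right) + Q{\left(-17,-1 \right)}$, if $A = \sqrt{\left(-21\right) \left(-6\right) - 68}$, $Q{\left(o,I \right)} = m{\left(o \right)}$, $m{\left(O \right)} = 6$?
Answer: $-157 + \sqrt{58} \approx -149.38$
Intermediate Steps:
$Q{\left(o,I \right)} = 6$
$A = \sqrt{58}$ ($A = \sqrt{126 - 68} = \sqrt{58} \approx 7.6158$)
$\left(-163 + A\right) + Q{\left(-17,-1 \right)} = \left(-163 + \sqrt{58}\right) + 6 = -157 + \sqrt{58}$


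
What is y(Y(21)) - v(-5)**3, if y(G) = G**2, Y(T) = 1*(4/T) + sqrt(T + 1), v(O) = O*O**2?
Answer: 861337843/441 + 8*sqrt(22)/21 ≈ 1.9531e+6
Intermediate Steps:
v(O) = O**3
Y(T) = sqrt(1 + T) + 4/T (Y(T) = 4/T + sqrt(1 + T) = sqrt(1 + T) + 4/T)
y(Y(21)) - v(-5)**3 = (sqrt(1 + 21) + 4/21)**2 - ((-5)**3)**3 = (sqrt(22) + 4*(1/21))**2 - 1*(-125)**3 = (sqrt(22) + 4/21)**2 - 1*(-1953125) = (4/21 + sqrt(22))**2 + 1953125 = 1953125 + (4/21 + sqrt(22))**2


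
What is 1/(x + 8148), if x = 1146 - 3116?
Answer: 1/6178 ≈ 0.00016186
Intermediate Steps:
x = -1970
1/(x + 8148) = 1/(-1970 + 8148) = 1/6178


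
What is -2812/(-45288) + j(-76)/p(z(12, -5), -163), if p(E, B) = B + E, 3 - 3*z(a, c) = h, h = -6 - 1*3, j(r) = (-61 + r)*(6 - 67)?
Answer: -851407/16218 ≈ -52.498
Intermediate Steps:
j(r) = 3721 - 61*r (j(r) = (-61 + r)*(-61) = 3721 - 61*r)
h = -9 (h = -6 - 3 = -9)
z(a, c) = 4 (z(a, c) = 1 - ⅓*(-9) = 1 + 3 = 4)
-2812/(-45288) + j(-76)/p(z(12, -5), -163) = -2812/(-45288) + (3721 - 61*(-76))/(-163 + 4) = -2812*(-1/45288) + (3721 + 4636)/(-159) = 19/306 + 8357*(-1/159) = 19/306 - 8357/159 = -851407/16218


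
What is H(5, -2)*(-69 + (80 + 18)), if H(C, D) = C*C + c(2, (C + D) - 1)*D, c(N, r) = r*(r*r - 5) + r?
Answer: 725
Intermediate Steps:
c(N, r) = r + r*(-5 + r²) (c(N, r) = r*(r² - 5) + r = r*(-5 + r²) + r = r + r*(-5 + r²))
H(C, D) = C² + D*(-4 + (-1 + C + D)²)*(-1 + C + D) (H(C, D) = C*C + (((C + D) - 1)*(-4 + ((C + D) - 1)²))*D = C² + ((-1 + C + D)*(-4 + (-1 + C + D)²))*D = C² + ((-4 + (-1 + C + D)²)*(-1 + C + D))*D = C² + D*(-4 + (-1 + C + D)²)*(-1 + C + D))
H(5, -2)*(-69 + (80 + 18)) = (5² - 2*(-4 + (-1 + 5 - 2)²)*(-1 + 5 - 2))*(-69 + (80 + 18)) = (25 - 2*(-4 + 2²)*2)*(-69 + 98) = (25 - 2*(-4 + 4)*2)*29 = (25 - 2*0*2)*29 = (25 + 0)*29 = 25*29 = 725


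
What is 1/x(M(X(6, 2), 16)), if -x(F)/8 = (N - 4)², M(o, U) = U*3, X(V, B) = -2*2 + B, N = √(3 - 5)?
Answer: -I/(64*√2 + 112*I) ≈ -0.0054012 - 0.0043649*I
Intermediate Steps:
N = I*√2 (N = √(-2) = I*√2 ≈ 1.4142*I)
X(V, B) = -4 + B
M(o, U) = 3*U
x(F) = -8*(-4 + I*√2)² (x(F) = -8*(I*√2 - 4)² = -8*(-4 + I*√2)²)
1/x(M(X(6, 2), 16)) = 1/(-112 + 64*I*√2)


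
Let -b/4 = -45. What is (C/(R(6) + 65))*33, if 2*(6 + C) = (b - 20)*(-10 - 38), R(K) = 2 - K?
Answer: -126918/61 ≈ -2080.6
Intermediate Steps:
b = 180 (b = -4*(-45) = 180)
C = -3846 (C = -6 + ((180 - 20)*(-10 - 38))/2 = -6 + (160*(-48))/2 = -6 + (1/2)*(-7680) = -6 - 3840 = -3846)
(C/(R(6) + 65))*33 = (-3846/((2 - 1*6) + 65))*33 = (-3846/((2 - 6) + 65))*33 = (-3846/(-4 + 65))*33 = (-3846/61)*33 = ((1/61)*(-3846))*33 = -3846/61*33 = -126918/61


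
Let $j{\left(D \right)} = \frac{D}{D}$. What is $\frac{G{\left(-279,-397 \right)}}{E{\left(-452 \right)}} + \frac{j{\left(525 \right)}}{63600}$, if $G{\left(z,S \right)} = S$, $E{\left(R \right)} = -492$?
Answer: $\frac{2104141}{2607600} \approx 0.80693$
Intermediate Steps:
$j{\left(D \right)} = 1$
$\frac{G{\left(-279,-397 \right)}}{E{\left(-452 \right)}} + \frac{j{\left(525 \right)}}{63600} = - \frac{397}{-492} + 1 \cdot \frac{1}{63600} = \left(-397\right) \left(- \frac{1}{492}\right) + 1 \cdot \frac{1}{63600} = \frac{397}{492} + \frac{1}{63600} = \frac{2104141}{2607600}$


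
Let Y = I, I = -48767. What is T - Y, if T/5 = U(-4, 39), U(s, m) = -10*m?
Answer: 46817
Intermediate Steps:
T = -1950 (T = 5*(-10*39) = 5*(-390) = -1950)
Y = -48767
T - Y = -1950 - 1*(-48767) = -1950 + 48767 = 46817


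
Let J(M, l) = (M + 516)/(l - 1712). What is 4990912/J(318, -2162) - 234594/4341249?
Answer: -518130563914434/22349393 ≈ -2.3183e+7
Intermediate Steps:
J(M, l) = (516 + M)/(-1712 + l)
4990912/J(318, -2162) - 234594/4341249 = 4990912/(((516 + 318)/(-1712 - 2162))) - 234594/4341249 = 4990912/((834/(-3874))) - 234594*1/4341249 = 4990912/((-1/3874*834)) - 26066/482361 = 4990912/(-417/1937) - 26066/482361 = 4990912*(-1937/417) - 26066/482361 = -9667396544/417 - 26066/482361 = -518130563914434/22349393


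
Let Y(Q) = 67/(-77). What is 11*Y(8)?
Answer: -67/7 ≈ -9.5714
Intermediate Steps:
Y(Q) = -67/77 (Y(Q) = 67*(-1/77) = -67/77)
11*Y(8) = 11*(-67/77) = -67/7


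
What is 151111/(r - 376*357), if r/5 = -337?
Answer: -151111/135917 ≈ -1.1118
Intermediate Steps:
r = -1685 (r = 5*(-337) = -1685)
151111/(r - 376*357) = 151111/(-1685 - 376*357) = 151111/(-1685 - 134232) = 151111/(-135917) = 151111*(-1/135917) = -151111/135917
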